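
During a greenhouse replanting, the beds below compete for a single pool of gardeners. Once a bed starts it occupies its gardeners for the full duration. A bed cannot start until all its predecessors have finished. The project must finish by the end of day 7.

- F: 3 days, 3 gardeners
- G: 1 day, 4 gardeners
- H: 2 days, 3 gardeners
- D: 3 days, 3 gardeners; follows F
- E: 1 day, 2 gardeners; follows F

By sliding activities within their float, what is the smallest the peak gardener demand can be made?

Early-start (F@1, G@1, H@1, D@4, E@4) gives peak 10: d1:10  d2:6  d3:3  d4:5  d5:3  d6:3  d7:0.
Shift G→4, D→5.
Schedule F@1, G@4, H@1, D@5, E@4: d1:6  d2:6  d3:3  d4:6  d5:3  d6:3  d7:3 — peak 6.

6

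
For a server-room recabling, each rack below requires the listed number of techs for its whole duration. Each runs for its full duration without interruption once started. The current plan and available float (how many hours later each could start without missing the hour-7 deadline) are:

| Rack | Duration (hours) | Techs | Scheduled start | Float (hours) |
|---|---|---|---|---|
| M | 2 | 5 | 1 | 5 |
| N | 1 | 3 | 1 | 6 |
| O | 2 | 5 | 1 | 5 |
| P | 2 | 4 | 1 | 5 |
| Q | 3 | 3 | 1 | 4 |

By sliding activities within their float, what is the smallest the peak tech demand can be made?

Early-start (M@1, N@1, O@1, P@1, Q@1) gives peak 20: h1:20  h2:17  h3:3  h4:0  h5:0  h6:0  h7:0.
Shift N→3, O→6, P→4, Q→3.
Schedule M@1, N@3, O@6, P@4, Q@3: h1:5  h2:5  h3:6  h4:7  h5:7  h6:5  h7:5 — peak 7.

7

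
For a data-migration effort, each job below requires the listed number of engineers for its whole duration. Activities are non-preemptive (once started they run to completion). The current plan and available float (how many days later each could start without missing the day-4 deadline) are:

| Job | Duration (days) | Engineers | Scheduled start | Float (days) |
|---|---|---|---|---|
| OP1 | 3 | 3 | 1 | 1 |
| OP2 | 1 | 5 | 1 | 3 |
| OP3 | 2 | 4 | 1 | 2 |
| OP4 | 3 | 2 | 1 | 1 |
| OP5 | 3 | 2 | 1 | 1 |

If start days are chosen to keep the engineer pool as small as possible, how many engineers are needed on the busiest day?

11

Early-start (OP1@1, OP2@1, OP3@1, OP4@1, OP5@1) gives peak 16: d1:16  d2:11  d3:7  d4:0.
Shift OP3→2, OP5→2.
Schedule OP1@1, OP2@1, OP3@2, OP4@1, OP5@2: d1:10  d2:11  d3:11  d4:2 — peak 11.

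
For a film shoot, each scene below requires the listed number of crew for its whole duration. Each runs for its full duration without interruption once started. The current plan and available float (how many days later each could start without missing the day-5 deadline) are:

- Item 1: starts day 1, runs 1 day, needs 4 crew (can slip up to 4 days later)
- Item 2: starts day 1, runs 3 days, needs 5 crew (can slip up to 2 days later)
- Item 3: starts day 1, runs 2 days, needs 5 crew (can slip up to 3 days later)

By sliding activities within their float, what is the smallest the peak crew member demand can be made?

Early-start (Item 1@1, Item 2@1, Item 3@1) gives peak 14: d1:14  d2:10  d3:5  d4:0  d5:0.
Shift Item 3→4.
Schedule Item 1@1, Item 2@1, Item 3@4: d1:9  d2:5  d3:5  d4:5  d5:5 — peak 9.

9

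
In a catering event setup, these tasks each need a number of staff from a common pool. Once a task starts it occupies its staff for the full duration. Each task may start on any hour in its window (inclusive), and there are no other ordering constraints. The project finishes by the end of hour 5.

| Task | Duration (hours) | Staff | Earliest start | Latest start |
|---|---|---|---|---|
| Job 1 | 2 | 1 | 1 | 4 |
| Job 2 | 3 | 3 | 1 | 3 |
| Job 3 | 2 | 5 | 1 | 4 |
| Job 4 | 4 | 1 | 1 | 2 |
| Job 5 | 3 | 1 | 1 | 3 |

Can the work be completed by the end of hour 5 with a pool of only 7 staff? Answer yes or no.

yes

Schedule Job 1@1, Job 2@1, Job 3@4, Job 4@1, Job 5@1: h1:6  h2:6  h3:5  h4:6  h5:5 — peak 6 ≤ 7.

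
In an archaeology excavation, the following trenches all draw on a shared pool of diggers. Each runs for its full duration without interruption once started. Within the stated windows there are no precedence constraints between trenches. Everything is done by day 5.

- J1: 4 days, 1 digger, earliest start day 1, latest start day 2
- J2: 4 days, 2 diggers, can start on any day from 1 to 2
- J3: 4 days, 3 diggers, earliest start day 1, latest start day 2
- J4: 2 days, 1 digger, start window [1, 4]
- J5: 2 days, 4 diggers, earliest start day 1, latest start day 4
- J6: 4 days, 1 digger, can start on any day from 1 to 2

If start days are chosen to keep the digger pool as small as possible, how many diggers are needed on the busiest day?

11

Early-start (J1@1, J2@1, J3@1, J4@1, J5@1, J6@1) gives peak 12: d1:12  d2:12  d3:7  d4:7  d5:0.
Shift J5→3.
Schedule J1@1, J2@1, J3@1, J4@1, J5@3, J6@1: d1:8  d2:8  d3:11  d4:11  d5:0 — peak 11.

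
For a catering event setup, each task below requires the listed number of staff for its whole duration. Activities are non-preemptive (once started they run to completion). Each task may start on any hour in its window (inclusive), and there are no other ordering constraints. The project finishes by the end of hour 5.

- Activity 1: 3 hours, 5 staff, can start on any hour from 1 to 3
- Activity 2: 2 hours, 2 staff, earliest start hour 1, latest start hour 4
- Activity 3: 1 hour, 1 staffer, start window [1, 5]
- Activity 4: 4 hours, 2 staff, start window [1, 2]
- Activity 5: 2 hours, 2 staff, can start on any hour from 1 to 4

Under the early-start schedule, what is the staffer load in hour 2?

11

At early start, hour 2 has: Activity 1, Activity 2, Activity 4, Activity 5.
Demand: 5 + 2 + 2 + 2 = 11.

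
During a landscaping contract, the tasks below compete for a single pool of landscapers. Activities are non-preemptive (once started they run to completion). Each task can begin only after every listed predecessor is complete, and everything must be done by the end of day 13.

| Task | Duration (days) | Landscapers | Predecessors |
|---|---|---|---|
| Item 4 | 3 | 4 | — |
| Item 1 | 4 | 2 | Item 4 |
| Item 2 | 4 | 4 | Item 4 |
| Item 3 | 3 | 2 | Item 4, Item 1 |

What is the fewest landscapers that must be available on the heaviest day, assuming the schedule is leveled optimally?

6

Schedule Item 4@1, Item 1@4, Item 2@4, Item 3@8: d1:4  d2:4  d3:4  d4:6  d5:6  d6:6  d7:6  d8:2  d9:2  d10:2  d11:0  d12:0  d13:0 — peak 6.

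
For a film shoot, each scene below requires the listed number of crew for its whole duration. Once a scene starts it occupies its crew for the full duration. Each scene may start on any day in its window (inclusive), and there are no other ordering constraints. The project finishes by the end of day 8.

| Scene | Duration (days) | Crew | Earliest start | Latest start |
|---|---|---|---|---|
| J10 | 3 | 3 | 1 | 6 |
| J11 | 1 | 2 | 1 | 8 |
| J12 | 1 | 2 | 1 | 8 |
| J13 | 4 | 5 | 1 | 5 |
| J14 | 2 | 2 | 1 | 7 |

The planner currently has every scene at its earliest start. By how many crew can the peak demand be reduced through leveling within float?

9

Early-start peak: d1:14  d2:10  d3:8  d4:5  d5:0  d6:0  d7:0  d8:0 ⇒ 14.
Leveled (J10@1, J11@1, J12@2, J13@5, J14@3): d1:5  d2:5  d3:5  d4:2  d5:5  d6:5  d7:5  d8:5 ⇒ 5.
Reduction 14 − 5 = 9.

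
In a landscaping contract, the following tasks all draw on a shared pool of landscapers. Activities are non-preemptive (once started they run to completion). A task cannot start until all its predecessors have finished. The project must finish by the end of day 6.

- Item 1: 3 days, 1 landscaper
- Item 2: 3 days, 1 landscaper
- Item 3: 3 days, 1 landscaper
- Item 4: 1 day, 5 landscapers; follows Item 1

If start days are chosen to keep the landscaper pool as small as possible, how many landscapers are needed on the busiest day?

Schedule Item 1@1, Item 2@1, Item 3@1, Item 4@4: d1:3  d2:3  d3:3  d4:5  d5:0  d6:0 — peak 5.

5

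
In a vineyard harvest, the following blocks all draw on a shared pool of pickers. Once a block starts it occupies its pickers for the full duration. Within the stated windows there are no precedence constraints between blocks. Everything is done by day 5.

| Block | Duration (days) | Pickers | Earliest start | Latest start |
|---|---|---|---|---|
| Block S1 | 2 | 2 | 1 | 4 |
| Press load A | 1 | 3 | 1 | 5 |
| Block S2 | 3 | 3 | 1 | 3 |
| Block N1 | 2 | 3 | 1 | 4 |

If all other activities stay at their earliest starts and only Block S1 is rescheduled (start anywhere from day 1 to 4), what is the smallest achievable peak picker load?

Block S1@1: d1:11  d2:8  d3:3  d4:0  d5:0 → peak 11
Block S1@2: d1:9  d2:8  d3:5  d4:0  d5:0 → peak 9
Block S1@3: d1:9  d2:6  d3:5  d4:2  d5:0 → peak 9
Block S1@4: d1:9  d2:6  d3:3  d4:2  d5:2 → peak 9
Best is Block S1@2, peak 9.

9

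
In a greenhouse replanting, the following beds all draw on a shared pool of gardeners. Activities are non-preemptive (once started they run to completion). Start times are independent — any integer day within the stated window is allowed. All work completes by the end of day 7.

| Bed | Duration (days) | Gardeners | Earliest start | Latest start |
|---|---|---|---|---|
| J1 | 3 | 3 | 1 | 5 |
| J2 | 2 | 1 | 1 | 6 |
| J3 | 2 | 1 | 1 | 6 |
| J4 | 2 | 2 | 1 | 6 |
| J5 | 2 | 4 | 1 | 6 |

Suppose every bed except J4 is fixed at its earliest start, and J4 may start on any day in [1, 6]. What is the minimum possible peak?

9

J4@1: d1:11  d2:11  d3:3  d4:0  d5:0  d6:0  d7:0 → peak 11
J4@2: d1:9  d2:11  d3:5  d4:0  d5:0  d6:0  d7:0 → peak 11
J4@3: d1:9  d2:9  d3:5  d4:2  d5:0  d6:0  d7:0 → peak 9
J4@4: d1:9  d2:9  d3:3  d4:2  d5:2  d6:0  d7:0 → peak 9
J4@5: d1:9  d2:9  d3:3  d4:0  d5:2  d6:2  d7:0 → peak 9
J4@6: d1:9  d2:9  d3:3  d4:0  d5:0  d6:2  d7:2 → peak 9
Best is J4@3, peak 9.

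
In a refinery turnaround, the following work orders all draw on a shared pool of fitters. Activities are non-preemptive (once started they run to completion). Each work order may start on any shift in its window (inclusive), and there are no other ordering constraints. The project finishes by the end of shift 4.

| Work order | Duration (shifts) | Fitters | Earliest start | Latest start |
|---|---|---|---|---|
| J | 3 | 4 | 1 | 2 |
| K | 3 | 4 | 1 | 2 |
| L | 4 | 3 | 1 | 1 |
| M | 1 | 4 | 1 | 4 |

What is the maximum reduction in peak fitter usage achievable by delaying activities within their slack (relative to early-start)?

4

Early-start peak: s1:15  s2:11  s3:11  s4:3 ⇒ 15.
Leveled (J@1, K@1, L@1, M@4): s1:11  s2:11  s3:11  s4:7 ⇒ 11.
Reduction 15 − 11 = 4.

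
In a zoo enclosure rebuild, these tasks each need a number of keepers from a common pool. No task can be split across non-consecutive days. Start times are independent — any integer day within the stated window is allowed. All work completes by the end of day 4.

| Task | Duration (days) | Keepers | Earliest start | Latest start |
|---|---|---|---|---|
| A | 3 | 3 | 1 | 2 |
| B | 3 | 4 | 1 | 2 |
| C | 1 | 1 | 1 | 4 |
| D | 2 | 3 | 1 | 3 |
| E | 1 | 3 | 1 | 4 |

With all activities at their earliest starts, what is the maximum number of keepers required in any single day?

Early-start schedule: A@1, B@1, C@1, D@1, E@1.
Load per day: day 1: 14, day 2: 10, day 3: 7, day 4: 0.
Peak is 14.

14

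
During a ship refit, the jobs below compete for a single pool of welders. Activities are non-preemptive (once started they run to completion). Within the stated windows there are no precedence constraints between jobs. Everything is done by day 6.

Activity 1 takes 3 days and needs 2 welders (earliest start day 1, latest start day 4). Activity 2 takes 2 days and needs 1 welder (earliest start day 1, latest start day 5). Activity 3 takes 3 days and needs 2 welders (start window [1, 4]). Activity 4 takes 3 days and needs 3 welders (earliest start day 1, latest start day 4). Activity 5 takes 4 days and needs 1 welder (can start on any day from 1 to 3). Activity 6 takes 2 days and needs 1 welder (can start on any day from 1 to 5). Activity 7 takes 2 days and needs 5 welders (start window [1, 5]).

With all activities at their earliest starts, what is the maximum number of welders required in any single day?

15

Early-start schedule: Activity 1@1, Activity 2@1, Activity 3@1, Activity 4@1, Activity 5@1, Activity 6@1, Activity 7@1.
Load per day: day 1: 15, day 2: 15, day 3: 8, day 4: 1, day 5: 0, day 6: 0.
Peak is 15.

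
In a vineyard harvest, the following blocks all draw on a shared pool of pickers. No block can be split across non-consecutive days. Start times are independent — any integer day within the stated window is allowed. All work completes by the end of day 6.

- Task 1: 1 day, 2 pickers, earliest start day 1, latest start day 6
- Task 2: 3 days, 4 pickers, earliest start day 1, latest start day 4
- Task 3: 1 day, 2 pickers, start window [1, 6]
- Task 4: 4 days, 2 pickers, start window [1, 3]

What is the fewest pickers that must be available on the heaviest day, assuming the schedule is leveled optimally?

Early-start (Task 1@1, Task 2@1, Task 3@1, Task 4@1) gives peak 10: d1:10  d2:6  d3:6  d4:2  d5:0  d6:0.
Shift Task 3→2, Task 4→3.
Schedule Task 1@1, Task 2@1, Task 3@2, Task 4@3: d1:6  d2:6  d3:6  d4:2  d5:2  d6:2 — peak 6.

6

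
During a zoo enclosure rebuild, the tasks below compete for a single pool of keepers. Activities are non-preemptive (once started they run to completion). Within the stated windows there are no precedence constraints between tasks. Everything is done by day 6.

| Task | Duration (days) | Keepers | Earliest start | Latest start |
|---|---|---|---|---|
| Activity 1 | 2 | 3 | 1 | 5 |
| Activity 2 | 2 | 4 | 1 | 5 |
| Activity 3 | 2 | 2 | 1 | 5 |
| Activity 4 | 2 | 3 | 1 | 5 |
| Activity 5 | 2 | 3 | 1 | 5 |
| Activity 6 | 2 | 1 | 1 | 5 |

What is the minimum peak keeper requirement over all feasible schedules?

Early-start (Activity 1@1, Activity 2@1, Activity 3@1, Activity 4@1, Activity 5@1, Activity 6@1) gives peak 16: d1:16  d2:16  d3:0  d4:0  d5:0  d6:0.
Shift Activity 2→3, Activity 4→5, Activity 5→5.
Schedule Activity 1@1, Activity 2@3, Activity 3@1, Activity 4@5, Activity 5@5, Activity 6@1: d1:6  d2:6  d3:4  d4:4  d5:6  d6:6 — peak 6.
Total keeper-days = 32 over 6 days ⇒ peak ≥ ⌈32/6⌉ = 6, so 6 is optimal.

6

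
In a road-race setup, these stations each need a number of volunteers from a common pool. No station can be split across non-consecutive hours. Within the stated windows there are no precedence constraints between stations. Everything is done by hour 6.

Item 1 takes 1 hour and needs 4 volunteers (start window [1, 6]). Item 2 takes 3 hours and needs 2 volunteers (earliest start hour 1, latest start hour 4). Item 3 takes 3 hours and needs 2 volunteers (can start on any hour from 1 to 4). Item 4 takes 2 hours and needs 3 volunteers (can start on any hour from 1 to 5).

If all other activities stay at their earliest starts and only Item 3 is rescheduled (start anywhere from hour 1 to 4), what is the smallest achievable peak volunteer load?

Item 3@1: h1:11  h2:7  h3:4  h4:0  h5:0  h6:0 → peak 11
Item 3@2: h1:9  h2:7  h3:4  h4:2  h5:0  h6:0 → peak 9
Item 3@3: h1:9  h2:5  h3:4  h4:2  h5:2  h6:0 → peak 9
Item 3@4: h1:9  h2:5  h3:2  h4:2  h5:2  h6:2 → peak 9
Best is Item 3@2, peak 9.

9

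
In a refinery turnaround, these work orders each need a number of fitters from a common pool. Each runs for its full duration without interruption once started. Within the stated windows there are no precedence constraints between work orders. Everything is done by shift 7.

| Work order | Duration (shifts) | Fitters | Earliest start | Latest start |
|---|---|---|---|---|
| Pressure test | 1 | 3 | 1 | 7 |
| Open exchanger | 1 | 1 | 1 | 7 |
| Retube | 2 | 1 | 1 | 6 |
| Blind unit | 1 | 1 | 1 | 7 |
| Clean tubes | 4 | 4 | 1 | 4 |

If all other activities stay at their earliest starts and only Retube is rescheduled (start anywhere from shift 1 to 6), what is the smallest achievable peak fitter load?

9

Retube@1: s1:10  s2:5  s3:4  s4:4  s5:0  s6:0  s7:0 → peak 10
Retube@2: s1:9  s2:5  s3:5  s4:4  s5:0  s6:0  s7:0 → peak 9
Retube@3: s1:9  s2:4  s3:5  s4:5  s5:0  s6:0  s7:0 → peak 9
Retube@4: s1:9  s2:4  s3:4  s4:5  s5:1  s6:0  s7:0 → peak 9
Retube@5: s1:9  s2:4  s3:4  s4:4  s5:1  s6:1  s7:0 → peak 9
Retube@6: s1:9  s2:4  s3:4  s4:4  s5:0  s6:1  s7:1 → peak 9
Best is Retube@2, peak 9.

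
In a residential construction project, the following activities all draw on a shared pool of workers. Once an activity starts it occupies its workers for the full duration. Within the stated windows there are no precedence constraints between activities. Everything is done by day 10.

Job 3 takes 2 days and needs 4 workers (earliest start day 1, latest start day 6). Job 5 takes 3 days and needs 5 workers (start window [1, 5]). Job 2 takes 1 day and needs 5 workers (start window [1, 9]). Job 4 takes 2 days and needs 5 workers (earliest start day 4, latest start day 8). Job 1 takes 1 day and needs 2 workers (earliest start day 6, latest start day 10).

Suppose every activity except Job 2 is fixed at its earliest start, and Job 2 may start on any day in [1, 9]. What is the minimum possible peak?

9

Job 2@1: d1:14  d2:9  d3:5  d4:5  d5:5  d6:2  d7:0  d8:0  d9:0  d10:0 → peak 14
Job 2@2: d1:9  d2:14  d3:5  d4:5  d5:5  d6:2  d7:0  d8:0  d9:0  d10:0 → peak 14
Job 2@3: d1:9  d2:9  d3:10  d4:5  d5:5  d6:2  d7:0  d8:0  d9:0  d10:0 → peak 10
Job 2@4: d1:9  d2:9  d3:5  d4:10  d5:5  d6:2  d7:0  d8:0  d9:0  d10:0 → peak 10
Job 2@5: d1:9  d2:9  d3:5  d4:5  d5:10  d6:2  d7:0  d8:0  d9:0  d10:0 → peak 10
Job 2@6: d1:9  d2:9  d3:5  d4:5  d5:5  d6:7  d7:0  d8:0  d9:0  d10:0 → peak 9
Job 2@7: d1:9  d2:9  d3:5  d4:5  d5:5  d6:2  d7:5  d8:0  d9:0  d10:0 → peak 9
Job 2@8: d1:9  d2:9  d3:5  d4:5  d5:5  d6:2  d7:0  d8:5  d9:0  d10:0 → peak 9
Job 2@9: d1:9  d2:9  d3:5  d4:5  d5:5  d6:2  d7:0  d8:0  d9:5  d10:0 → peak 9
Best is Job 2@6, peak 9.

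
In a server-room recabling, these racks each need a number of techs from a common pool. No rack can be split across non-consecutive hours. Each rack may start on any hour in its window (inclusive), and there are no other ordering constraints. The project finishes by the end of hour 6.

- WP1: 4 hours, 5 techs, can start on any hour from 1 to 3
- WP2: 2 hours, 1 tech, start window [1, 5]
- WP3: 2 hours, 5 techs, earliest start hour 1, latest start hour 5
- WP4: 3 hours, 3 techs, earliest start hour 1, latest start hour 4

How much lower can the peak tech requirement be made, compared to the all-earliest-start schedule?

6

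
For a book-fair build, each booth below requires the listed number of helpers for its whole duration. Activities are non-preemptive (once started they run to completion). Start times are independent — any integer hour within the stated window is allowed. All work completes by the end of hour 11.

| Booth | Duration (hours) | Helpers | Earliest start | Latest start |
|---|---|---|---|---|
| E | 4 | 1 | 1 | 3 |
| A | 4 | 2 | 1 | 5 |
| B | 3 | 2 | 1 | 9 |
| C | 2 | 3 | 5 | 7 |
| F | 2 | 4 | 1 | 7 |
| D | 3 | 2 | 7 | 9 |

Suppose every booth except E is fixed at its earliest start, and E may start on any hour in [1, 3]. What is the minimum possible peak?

E@1: h1:9  h2:9  h3:5  h4:3  h5:3  h6:3  h7:2  h8:2  h9:2  h10:0  h11:0 → peak 9
E@2: h1:8  h2:9  h3:5  h4:3  h5:4  h6:3  h7:2  h8:2  h9:2  h10:0  h11:0 → peak 9
E@3: h1:8  h2:8  h3:5  h4:3  h5:4  h6:4  h7:2  h8:2  h9:2  h10:0  h11:0 → peak 8
Best is E@3, peak 8.

8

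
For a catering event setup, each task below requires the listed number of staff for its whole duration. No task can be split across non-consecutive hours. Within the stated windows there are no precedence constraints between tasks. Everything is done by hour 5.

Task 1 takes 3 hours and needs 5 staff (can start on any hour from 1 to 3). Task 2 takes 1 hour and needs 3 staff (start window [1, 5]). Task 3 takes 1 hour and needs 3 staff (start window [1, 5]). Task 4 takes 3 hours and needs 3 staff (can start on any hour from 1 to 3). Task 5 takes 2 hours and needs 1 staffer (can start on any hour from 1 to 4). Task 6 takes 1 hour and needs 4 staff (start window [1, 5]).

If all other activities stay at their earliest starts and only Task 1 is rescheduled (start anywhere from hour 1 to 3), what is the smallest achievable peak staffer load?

14

Task 1@1: h1:19  h2:9  h3:8  h4:0  h5:0 → peak 19
Task 1@2: h1:14  h2:9  h3:8  h4:5  h5:0 → peak 14
Task 1@3: h1:14  h2:4  h3:8  h4:5  h5:5 → peak 14
Best is Task 1@2, peak 14.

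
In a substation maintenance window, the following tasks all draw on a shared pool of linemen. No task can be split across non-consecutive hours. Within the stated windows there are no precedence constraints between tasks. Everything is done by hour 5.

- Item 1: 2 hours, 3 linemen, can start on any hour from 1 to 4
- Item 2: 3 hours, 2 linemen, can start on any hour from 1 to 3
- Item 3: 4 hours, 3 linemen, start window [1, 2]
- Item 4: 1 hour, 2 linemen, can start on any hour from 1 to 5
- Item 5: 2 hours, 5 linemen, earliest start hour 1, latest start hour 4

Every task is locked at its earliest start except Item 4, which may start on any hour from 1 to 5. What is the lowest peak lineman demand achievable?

13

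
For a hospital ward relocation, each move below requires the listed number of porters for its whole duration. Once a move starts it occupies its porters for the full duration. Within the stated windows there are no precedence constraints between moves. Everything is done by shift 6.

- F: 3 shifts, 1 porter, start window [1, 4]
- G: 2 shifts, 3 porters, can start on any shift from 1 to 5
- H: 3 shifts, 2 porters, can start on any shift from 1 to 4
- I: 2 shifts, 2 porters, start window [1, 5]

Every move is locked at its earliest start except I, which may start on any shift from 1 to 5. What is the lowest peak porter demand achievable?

6

I@1: s1:8  s2:8  s3:3  s4:0  s5:0  s6:0 → peak 8
I@2: s1:6  s2:8  s3:5  s4:0  s5:0  s6:0 → peak 8
I@3: s1:6  s2:6  s3:5  s4:2  s5:0  s6:0 → peak 6
I@4: s1:6  s2:6  s3:3  s4:2  s5:2  s6:0 → peak 6
I@5: s1:6  s2:6  s3:3  s4:0  s5:2  s6:2 → peak 6
Best is I@3, peak 6.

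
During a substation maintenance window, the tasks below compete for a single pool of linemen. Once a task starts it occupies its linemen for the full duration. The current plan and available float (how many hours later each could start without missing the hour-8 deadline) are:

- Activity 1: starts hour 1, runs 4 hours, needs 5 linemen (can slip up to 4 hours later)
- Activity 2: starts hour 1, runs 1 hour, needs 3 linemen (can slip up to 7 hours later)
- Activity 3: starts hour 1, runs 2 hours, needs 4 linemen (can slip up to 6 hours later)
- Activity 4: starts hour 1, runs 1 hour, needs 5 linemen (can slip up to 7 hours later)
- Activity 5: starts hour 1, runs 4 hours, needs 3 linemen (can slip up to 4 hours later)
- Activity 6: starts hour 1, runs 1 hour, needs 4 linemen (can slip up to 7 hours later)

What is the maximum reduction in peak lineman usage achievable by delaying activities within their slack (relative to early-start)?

16

Early-start peak: h1:24  h2:12  h3:8  h4:8  h5:0  h6:0  h7:0  h8:0 ⇒ 24.
Leveled (Activity 1@1, Activity 2@1, Activity 3@5, Activity 4@7, Activity 5@2, Activity 6@6): h1:8  h2:8  h3:8  h4:8  h5:7  h6:8  h7:5  h8:0 ⇒ 8.
Reduction 24 − 8 = 16.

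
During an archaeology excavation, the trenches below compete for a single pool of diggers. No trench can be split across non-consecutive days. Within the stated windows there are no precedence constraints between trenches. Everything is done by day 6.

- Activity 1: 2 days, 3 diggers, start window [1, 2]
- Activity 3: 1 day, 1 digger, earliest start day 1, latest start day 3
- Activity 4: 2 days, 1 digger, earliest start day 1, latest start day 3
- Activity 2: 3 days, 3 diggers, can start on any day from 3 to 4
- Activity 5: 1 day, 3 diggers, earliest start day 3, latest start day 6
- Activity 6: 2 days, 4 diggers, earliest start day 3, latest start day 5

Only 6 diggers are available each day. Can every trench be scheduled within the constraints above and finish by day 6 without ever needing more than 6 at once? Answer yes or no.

no

The minimum achievable peak is 7; 6 < 7, so no feasible schedule stays within the cap.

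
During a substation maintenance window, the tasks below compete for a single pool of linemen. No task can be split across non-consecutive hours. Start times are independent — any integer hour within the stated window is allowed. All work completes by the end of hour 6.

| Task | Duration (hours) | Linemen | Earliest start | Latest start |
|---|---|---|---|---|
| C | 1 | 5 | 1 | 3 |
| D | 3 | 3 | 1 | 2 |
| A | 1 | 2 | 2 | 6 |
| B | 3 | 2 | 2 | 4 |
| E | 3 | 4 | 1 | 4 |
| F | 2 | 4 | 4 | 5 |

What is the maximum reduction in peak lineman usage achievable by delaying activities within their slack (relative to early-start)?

4

Early-start peak: h1:12  h2:11  h3:9  h4:6  h5:4  h6:0 ⇒ 12.
Leveled (C@1, D@1, A@2, B@2, E@4, F@5): h1:8  h2:7  h3:5  h4:6  h5:8  h6:8 ⇒ 8.
Reduction 12 − 8 = 4.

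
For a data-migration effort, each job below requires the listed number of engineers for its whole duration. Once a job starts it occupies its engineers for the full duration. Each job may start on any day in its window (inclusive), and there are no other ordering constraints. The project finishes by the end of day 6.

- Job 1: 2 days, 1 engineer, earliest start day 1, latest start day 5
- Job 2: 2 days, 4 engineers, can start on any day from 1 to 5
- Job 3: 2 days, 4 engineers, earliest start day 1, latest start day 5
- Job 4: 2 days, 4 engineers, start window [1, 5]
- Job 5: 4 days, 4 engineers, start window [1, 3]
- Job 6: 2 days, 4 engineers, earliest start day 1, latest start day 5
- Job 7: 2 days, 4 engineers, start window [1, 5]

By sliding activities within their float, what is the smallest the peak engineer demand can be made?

12

Early-start (Job 1@1, Job 2@1, Job 3@1, Job 4@1, Job 5@1, Job 6@1, Job 7@1) gives peak 25: d1:25  d2:25  d3:4  d4:4  d5:0  d6:0.
Shift Job 4→3, Job 5→3, Job 6→3, Job 7→5.
Schedule Job 1@1, Job 2@1, Job 3@1, Job 4@3, Job 5@3, Job 6@3, Job 7@5: d1:9  d2:9  d3:12  d4:12  d5:8  d6:8 — peak 12.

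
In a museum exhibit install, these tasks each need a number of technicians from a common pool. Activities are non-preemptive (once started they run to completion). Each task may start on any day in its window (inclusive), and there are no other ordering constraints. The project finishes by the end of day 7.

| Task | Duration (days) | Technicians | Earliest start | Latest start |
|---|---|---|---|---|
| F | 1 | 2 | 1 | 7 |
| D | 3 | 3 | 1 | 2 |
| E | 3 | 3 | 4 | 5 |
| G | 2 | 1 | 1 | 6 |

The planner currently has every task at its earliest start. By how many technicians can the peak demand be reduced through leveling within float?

Early-start peak: d1:6  d2:4  d3:3  d4:3  d5:3  d6:3  d7:0 ⇒ 6.
Leveled (F@1, D@2, E@5, G@1): d1:3  d2:4  d3:3  d4:3  d5:3  d6:3  d7:3 ⇒ 4.
Reduction 6 − 4 = 2.

2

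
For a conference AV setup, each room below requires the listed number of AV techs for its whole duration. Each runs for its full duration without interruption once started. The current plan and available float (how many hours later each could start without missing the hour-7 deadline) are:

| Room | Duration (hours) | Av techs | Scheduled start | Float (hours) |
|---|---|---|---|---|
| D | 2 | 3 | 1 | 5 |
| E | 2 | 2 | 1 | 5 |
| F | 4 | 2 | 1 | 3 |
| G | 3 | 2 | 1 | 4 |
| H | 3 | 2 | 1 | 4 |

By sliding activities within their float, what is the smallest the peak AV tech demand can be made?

5

Early-start (D@1, E@1, F@1, G@1, H@1) gives peak 11: h1:11  h2:11  h3:6  h4:2  h5:0  h6:0  h7:0.
Shift E→3, G→5, H→5.
Schedule D@1, E@3, F@1, G@5, H@5: h1:5  h2:5  h3:4  h4:4  h5:4  h6:4  h7:4 — peak 5.
Total AV tech-hours = 30 over 7 hours ⇒ peak ≥ ⌈30/7⌉ = 5, so 5 is optimal.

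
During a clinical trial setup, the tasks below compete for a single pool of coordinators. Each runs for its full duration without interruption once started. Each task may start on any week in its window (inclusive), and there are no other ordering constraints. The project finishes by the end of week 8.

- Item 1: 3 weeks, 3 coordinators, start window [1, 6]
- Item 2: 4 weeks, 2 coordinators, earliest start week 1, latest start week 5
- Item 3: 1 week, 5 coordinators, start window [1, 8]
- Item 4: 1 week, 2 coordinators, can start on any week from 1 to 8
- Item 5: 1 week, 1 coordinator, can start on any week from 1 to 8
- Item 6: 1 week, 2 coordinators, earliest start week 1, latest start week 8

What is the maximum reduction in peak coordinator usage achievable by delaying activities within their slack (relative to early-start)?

10

Early-start peak: w1:15  w2:5  w3:5  w4:2  w5:0  w6:0  w7:0  w8:0 ⇒ 15.
Leveled (Item 1@1, Item 2@1, Item 3@5, Item 4@4, Item 5@4, Item 6@6): w1:5  w2:5  w3:5  w4:5  w5:5  w6:2  w7:0  w8:0 ⇒ 5.
Reduction 15 − 5 = 10.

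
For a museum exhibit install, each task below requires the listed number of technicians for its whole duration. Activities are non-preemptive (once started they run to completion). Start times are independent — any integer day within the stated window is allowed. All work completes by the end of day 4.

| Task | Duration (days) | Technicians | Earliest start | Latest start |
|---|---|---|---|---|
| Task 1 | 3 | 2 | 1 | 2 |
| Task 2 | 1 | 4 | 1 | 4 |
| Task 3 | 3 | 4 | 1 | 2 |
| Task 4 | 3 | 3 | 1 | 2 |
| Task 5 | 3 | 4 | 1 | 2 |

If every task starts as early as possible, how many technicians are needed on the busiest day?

Early-start schedule: Task 1@1, Task 2@1, Task 3@1, Task 4@1, Task 5@1.
Load per day: day 1: 17, day 2: 13, day 3: 13, day 4: 0.
Peak is 17.

17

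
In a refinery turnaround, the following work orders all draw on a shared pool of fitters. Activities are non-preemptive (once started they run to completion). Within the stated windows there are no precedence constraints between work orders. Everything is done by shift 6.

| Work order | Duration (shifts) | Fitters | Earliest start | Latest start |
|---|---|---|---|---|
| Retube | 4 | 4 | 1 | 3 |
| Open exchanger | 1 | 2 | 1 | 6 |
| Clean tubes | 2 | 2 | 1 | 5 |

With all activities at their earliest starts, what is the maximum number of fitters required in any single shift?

Early-start schedule: Retube@1, Open exchanger@1, Clean tubes@1.
Load per shift: shift 1: 8, shift 2: 6, shift 3: 4, shift 4: 4, shift 5: 0, shift 6: 0.
Peak is 8.

8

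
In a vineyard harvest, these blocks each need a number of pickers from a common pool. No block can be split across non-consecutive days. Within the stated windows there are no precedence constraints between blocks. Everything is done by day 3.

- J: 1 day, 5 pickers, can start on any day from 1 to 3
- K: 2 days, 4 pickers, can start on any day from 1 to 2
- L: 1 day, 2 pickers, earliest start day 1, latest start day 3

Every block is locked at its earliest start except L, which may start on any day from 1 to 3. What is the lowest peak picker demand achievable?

L@1: d1:11  d2:4  d3:0 → peak 11
L@2: d1:9  d2:6  d3:0 → peak 9
L@3: d1:9  d2:4  d3:2 → peak 9
Best is L@2, peak 9.

9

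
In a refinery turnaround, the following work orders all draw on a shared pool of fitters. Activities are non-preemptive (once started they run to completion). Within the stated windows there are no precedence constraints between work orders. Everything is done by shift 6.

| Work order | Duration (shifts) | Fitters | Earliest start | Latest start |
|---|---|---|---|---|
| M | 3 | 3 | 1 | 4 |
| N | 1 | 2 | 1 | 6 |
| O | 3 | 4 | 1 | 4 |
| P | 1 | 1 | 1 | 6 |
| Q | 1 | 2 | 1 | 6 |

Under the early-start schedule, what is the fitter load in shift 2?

7

At early start, shift 2 has: M, O.
Demand: 3 + 4 = 7.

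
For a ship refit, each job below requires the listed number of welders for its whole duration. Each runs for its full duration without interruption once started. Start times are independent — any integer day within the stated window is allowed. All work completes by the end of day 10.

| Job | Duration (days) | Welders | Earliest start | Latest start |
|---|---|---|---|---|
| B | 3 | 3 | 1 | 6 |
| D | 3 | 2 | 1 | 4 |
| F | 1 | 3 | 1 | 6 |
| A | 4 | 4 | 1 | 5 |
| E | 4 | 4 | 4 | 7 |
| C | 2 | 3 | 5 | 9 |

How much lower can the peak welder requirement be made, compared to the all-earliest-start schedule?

5

Early-start peak: d1:12  d2:9  d3:9  d4:8  d5:7  d6:7  d7:4  d8:0  d9:0  d10:0 ⇒ 12.
Leveled (B@1, D@4, F@1, A@2, E@6, C@7): d1:6  d2:7  d3:7  d4:6  d5:6  d6:6  d7:7  d8:7  d9:4  d10:0 ⇒ 7.
Reduction 12 − 7 = 5.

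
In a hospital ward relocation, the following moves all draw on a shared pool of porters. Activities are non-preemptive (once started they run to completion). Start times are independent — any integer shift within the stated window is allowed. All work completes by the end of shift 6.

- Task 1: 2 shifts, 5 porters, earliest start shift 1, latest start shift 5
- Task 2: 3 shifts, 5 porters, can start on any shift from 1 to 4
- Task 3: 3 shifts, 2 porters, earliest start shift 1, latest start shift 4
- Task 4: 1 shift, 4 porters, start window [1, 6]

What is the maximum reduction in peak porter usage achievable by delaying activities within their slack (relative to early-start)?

9

Early-start peak: s1:16  s2:12  s3:7  s4:0  s5:0  s6:0 ⇒ 16.
Leveled (Task 1@1, Task 2@3, Task 3@1, Task 4@6): s1:7  s2:7  s3:7  s4:5  s5:5  s6:4 ⇒ 7.
Reduction 16 − 7 = 9.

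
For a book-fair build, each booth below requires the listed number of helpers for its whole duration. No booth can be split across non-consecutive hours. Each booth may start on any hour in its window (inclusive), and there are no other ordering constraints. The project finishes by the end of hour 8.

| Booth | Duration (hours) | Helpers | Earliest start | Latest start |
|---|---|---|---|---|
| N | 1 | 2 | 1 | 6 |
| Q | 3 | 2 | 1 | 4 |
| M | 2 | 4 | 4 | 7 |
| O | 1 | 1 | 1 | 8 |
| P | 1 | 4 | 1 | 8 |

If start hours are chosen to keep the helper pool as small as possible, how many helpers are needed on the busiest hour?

4

Early-start (N@1, Q@1, M@4, O@1, P@1) gives peak 9: h1:9  h2:2  h3:2  h4:4  h5:4  h6:0  h7:0  h8:0.
Shift O→2, P→6.
Schedule N@1, Q@1, M@4, O@2, P@6: h1:4  h2:3  h3:2  h4:4  h5:4  h6:4  h7:0  h8:0 — peak 4.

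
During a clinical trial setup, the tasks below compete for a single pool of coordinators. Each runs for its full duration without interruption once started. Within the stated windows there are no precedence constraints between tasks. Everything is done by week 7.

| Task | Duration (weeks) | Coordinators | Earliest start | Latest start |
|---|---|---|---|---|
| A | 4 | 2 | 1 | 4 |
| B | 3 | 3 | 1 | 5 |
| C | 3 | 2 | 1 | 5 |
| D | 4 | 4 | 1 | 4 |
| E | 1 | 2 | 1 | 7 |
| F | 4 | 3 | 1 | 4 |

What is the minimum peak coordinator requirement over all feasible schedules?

Early-start (A@1, B@1, C@1, D@1, E@1, F@1) gives peak 16: w1:16  w2:14  w3:14  w4:9  w5:0  w6:0  w7:0.
Shift D→4, F→4.
Schedule A@1, B@1, C@1, D@4, E@1, F@4: w1:9  w2:7  w3:7  w4:9  w5:7  w6:7  w7:7 — peak 9.

9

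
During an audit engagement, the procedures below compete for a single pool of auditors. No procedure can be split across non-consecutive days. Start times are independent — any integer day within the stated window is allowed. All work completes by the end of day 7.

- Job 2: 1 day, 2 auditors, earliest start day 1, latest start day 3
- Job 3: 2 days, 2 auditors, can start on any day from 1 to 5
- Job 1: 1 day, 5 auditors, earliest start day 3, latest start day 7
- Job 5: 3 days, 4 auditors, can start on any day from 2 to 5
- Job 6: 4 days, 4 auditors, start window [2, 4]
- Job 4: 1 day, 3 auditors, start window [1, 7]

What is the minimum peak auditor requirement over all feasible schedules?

Early-start (Job 2@1, Job 3@1, Job 1@3, Job 5@2, Job 6@2, Job 4@1) gives peak 13: d1:7  d2:10  d3:13  d4:8  d5:4  d6:0  d7:0.
Shift Job 5→4, Job 6→4.
Schedule Job 2@1, Job 3@1, Job 1@3, Job 5@4, Job 6@4, Job 4@1: d1:7  d2:2  d3:5  d4:8  d5:8  d6:8  d7:4 — peak 8.

8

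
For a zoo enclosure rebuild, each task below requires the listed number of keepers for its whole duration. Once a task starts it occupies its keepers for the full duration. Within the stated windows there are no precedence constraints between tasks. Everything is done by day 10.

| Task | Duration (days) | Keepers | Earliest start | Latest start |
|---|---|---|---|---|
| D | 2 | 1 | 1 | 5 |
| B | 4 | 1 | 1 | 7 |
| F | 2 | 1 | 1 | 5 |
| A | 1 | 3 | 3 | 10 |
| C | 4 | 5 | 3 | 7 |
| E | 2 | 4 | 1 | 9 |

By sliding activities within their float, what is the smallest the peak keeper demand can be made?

5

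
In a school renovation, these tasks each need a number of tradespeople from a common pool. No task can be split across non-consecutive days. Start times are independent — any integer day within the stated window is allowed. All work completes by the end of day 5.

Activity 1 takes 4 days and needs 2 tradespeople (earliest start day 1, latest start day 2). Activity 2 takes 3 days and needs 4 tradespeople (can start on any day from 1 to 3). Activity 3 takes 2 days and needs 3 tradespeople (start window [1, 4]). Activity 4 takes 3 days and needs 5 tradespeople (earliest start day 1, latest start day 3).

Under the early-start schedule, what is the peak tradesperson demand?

14

Early-start schedule: Activity 1@1, Activity 2@1, Activity 3@1, Activity 4@1.
Load per day: day 1: 14, day 2: 14, day 3: 11, day 4: 2, day 5: 0.
Peak is 14.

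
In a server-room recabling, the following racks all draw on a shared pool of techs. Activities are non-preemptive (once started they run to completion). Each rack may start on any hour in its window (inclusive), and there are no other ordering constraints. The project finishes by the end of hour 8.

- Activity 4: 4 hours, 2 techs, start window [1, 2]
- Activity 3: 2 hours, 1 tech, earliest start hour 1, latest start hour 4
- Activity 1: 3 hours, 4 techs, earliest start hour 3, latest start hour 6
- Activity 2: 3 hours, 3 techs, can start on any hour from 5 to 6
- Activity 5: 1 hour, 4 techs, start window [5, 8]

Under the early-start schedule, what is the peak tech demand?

11

Early-start schedule: Activity 4@1, Activity 3@1, Activity 1@3, Activity 2@5, Activity 5@5.
Load per hour: hour 1: 3, hour 2: 3, hour 3: 6, hour 4: 6, hour 5: 11, hour 6: 3, hour 7: 3, hour 8: 0.
Peak is 11.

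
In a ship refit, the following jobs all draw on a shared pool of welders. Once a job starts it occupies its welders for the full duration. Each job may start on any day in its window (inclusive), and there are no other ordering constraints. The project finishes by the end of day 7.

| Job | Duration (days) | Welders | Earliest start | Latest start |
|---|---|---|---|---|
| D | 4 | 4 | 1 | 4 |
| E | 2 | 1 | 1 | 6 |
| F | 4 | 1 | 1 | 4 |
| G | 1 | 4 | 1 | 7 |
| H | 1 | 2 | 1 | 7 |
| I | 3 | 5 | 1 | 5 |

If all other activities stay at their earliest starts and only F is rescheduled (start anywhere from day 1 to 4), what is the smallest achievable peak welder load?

16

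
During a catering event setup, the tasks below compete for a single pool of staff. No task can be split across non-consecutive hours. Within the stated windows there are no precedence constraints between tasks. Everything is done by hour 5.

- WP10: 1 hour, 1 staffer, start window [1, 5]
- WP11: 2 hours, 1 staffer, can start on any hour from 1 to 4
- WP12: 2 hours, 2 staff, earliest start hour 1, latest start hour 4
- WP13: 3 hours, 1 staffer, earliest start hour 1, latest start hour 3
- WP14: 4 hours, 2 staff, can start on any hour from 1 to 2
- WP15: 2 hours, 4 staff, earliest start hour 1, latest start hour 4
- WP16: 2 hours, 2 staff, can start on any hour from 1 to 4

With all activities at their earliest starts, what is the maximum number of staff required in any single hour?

13

Early-start schedule: WP10@1, WP11@1, WP12@1, WP13@1, WP14@1, WP15@1, WP16@1.
Load per hour: hour 1: 13, hour 2: 12, hour 3: 3, hour 4: 2, hour 5: 0.
Peak is 13.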